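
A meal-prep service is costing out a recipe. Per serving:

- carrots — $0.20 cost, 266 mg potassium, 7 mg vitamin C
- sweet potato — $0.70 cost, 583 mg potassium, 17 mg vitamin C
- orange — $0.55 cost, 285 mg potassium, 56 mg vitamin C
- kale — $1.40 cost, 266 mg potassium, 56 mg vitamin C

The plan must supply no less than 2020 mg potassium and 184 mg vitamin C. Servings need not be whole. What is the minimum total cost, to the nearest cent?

$2.42

With two linear requirements the optimum uses one or two foods; enumerate the corners.
carrots only: max(2020/266, 184/7) = 26.29 servings → $5.26.
sweet potato only: max(2020/583, 184/17) = 10.82 servings → $7.58.
orange only: max(2020/285, 184/56) = 7.088 servings → $3.90.
kale only: max(2020/266, 184/56) = 7.594 servings → $10.63.
carrots + sweet potato: the both-tight solution has a negative serving — not a feasible corner.
carrots + orange with both tight: 4.704 servings and 2.698 servings → $2.42.
carrots + kale with both tight: 4.924 servings and 2.67 servings → $4.72.
sweet potato + orange with both tight: 2.182 servings and 2.623 servings → $2.97.
sweet potato + kale with both tight: 2.282 servings and 2.593 servings → $5.23.
orange + kale: the both-tight solution has a negative serving — not a feasible corner.
So the least-cost plan costs $2.42.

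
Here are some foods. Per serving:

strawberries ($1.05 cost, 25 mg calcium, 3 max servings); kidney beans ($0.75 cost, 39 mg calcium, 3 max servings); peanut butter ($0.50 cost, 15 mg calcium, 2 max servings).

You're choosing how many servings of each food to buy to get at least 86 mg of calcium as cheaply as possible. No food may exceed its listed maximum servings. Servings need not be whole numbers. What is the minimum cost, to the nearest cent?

$1.65

Cost per mg of calcium: kidney beans $0.0192, peanut butter $0.0333, strawberries $0.0420.
Take 2.205 servings of kidney beans: +86.0 mg calcium for $1.65 (total $1.65, still need 0.0 mg).
Greedy by cheapest-per-mg is optimal for a single linear constraint, so the minimum cost is $1.65.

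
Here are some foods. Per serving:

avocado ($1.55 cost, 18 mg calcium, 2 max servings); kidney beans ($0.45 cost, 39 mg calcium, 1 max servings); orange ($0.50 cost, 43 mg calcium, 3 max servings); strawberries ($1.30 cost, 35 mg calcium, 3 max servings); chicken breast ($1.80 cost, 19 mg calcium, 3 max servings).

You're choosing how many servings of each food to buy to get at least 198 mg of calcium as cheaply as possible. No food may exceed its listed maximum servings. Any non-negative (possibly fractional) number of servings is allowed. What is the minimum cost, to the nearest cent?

Cost per mg of calcium: kidney beans $0.0115, orange $0.0116, strawberries $0.0371, avocado $0.0861, chicken breast $0.0947.
Take 1 serving of kidney beans: +39.0 mg calcium for $0.45 (total $0.45, still need 159.0 mg).
Take 3 servings of orange: +129.0 mg calcium for $1.50 (total $1.95, still need 30.0 mg).
Take 0.8571 servings of strawberries: +30.0 mg calcium for $1.11 (total $3.06, still need 0.0 mg).
Filling from the cheapest source first is optimal under one linear minimum: $3.06.

$3.06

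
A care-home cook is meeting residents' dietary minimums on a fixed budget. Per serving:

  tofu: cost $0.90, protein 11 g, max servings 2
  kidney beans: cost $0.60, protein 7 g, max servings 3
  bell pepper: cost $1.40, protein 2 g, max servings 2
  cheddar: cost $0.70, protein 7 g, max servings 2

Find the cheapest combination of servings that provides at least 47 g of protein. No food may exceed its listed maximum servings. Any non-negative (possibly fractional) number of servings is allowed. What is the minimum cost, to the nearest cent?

$4.00

Cost per g of protein: tofu $0.0818, kidney beans $0.0857, cheddar $0.1000, bell pepper $0.7000.
Take 2 servings of tofu: +22.0 g protein for $1.80 (total $1.80, still need 25.0 g).
Take 3 servings of kidney beans: +21.0 g protein for $1.80 (total $3.60, still need 4.0 g).
Take 0.5714 servings of cheddar: +4.0 g protein for $0.40 (total $4.00, still need 0.0 g).
Filling from the cheapest source first is optimal under one linear minimum: $4.00.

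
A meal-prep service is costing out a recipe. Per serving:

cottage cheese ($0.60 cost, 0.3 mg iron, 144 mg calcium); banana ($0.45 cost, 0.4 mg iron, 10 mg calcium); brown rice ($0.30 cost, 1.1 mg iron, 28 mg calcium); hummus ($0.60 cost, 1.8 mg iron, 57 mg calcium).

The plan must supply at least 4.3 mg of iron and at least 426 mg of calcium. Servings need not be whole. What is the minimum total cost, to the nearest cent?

$2.38

This is a tiny linear program; its minimum lies at a vertex of the feasible set. List the vertices and price them.
cottage cheese only: max(4.3/0.3, 426/144) = 14.33 servings → $8.60.
banana only: max(4.3/0.4, 426/10) = 42.6 servings → $19.17.
brown rice only: max(4.3/1.1, 426/28) = 15.21 servings → $4.56.
hummus only: max(4.3/1.8, 426/57) = 7.474 servings → $4.48.
cottage cheese + banana with both tight: 2.333 servings and 9 servings → $5.45.
cottage cheese + brown rice with both tight: 2.321 servings and 3.276 servings → $2.38.
cottage cheese + hummus with both tight: 2.155 servings and 2.03 servings → $2.51.
banana + brown rice: intersection lies outside the first quadrant.
banana + hummus: the both-tight solution has a negative serving — not a feasible corner.
brown rice + hummus with both targets exact would need a negative amount; discard.
Cheapest feasible corner: $2.38.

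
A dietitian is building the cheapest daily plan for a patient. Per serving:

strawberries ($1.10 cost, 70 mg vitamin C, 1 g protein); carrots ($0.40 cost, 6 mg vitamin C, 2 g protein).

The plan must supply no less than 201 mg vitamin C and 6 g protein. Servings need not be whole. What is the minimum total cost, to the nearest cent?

$3.66

For a min-cost LP with two ≥-constraints, a basic feasible solution has at most two positive variables.
strawberries only: max(201/70, 6/1) = 6 servings → $6.60.
carrots only: max(201/6, 6/2) = 33.5 servings → $13.40.
strawberries + carrots with both tight: 2.731 servings and 1.634 servings → $3.66.
The minimum over all feasible corners is $3.66.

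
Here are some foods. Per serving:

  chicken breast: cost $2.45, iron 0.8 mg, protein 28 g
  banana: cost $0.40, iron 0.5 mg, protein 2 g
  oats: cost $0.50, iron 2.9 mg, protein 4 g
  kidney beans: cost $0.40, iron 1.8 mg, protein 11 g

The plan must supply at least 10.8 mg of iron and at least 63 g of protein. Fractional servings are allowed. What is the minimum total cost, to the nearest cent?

$2.37

Compare the cost at each extreme point of the feasible region.
chicken breast only: max(10.8/0.8, 63/28) = 13.5 servings → $33.08.
banana only: max(10.8/0.5, 63/2) = 31.5 servings → $12.60.
oats only: max(10.8/2.9, 63/4) = 15.75 servings → $7.88.
kidney beans only: max(10.8/1.8, 63/11) = 6 servings → $2.40.
chicken breast + banana with both tight: 0.7984 servings and 20.32 servings → $10.09.
chicken breast + oats with both tight: 1.788 servings and 3.231 servings → $6.00.
chicken breast + kidney beans with both targets exact would need a negative amount; discard.
banana + oats: the both-tight solution has a negative serving — not a feasible corner.
banana + kidney beans with both tight: 2.842 servings and 5.211 servings → $3.22.
oats + kidney beans with both tight: 0.2186 servings and 5.648 servings → $2.37.
Cheapest feasible corner: $2.37.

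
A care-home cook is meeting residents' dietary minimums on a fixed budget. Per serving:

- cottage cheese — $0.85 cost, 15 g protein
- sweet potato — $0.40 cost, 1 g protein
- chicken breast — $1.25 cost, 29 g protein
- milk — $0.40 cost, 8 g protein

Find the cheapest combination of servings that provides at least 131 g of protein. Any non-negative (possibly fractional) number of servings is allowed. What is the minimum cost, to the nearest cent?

Cost per g of protein: chicken breast $0.0431, milk $0.0500, cottage cheese $0.0567, sweet potato $0.4000.
With no serving limits, use only chicken breast: 131 g / 29 g = 4.517 servings × $1.25 = $5.65.

$5.65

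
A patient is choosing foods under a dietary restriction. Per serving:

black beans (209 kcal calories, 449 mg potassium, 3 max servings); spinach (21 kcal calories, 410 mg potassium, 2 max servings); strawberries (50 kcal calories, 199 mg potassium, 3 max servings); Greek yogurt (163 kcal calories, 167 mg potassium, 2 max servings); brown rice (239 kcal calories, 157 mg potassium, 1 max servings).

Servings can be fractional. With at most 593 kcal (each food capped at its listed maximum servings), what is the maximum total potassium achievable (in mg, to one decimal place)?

Potassium per kcal: spinach 19.52, strawberries 3.98, black beans 2.148, Greek yogurt 1.025, brown rice 0.6569.
Take 2 servings of spinach: uses 42 kcal, +820.0 mg potassium (running total 820.0 mg).
Take 3 servings of strawberries: uses 150 kcal, +597.0 mg potassium (running total 1417.0 mg).
Take 1.919 servings of black beans: uses 401 kcal, +861.5 mg potassium (running total 2278.5 mg).
Greedy by best ratio exhausts the calories allowance optimally: 2278.5 mg.

2278.5 mg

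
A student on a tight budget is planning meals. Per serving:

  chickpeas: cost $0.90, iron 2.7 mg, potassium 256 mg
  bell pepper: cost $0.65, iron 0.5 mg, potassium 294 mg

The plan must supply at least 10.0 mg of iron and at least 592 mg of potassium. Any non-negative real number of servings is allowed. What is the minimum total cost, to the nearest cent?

Compare the cost at each extreme point of the feasible region.
chickpeas only: max(10.0/2.7, 592/256) = 3.704 servings → $3.33.
bell pepper only: max(10.0/0.5, 592/294) = 20 servings → $13.00.
chickpeas + bell pepper: intersection lies outside the first quadrant.
Cheapest feasible corner: $3.33.

$3.33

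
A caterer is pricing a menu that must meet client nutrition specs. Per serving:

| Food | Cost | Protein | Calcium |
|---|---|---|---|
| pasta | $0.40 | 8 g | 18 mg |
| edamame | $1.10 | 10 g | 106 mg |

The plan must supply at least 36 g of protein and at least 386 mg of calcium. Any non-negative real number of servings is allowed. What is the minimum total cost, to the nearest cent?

Compare the cost at each extreme point of the feasible region.
pasta only: max(36/8, 386/18) = 21.44 servings → $8.58.
edamame only: max(36/10, 386/106) = 3.642 servings → $4.01.
pasta + edamame: the both-tight solution has a negative serving — not a feasible corner.
So the least-cost plan costs $4.01.

$4.01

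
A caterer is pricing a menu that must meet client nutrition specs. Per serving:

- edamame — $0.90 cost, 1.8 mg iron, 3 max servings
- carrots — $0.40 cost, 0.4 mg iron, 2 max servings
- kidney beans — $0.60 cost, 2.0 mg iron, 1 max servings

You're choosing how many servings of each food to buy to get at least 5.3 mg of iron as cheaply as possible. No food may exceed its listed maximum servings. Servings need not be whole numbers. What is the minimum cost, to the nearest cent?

$2.25

Cost per mg of iron: kidney beans $0.3000, edamame $0.5000, carrots $1.0000.
Take 1 serving of kidney beans: +2.0 mg iron for $0.60 (total $0.60, still need 3.3 mg).
Take 1.833 servings of edamame: +3.3 mg iron for $1.65 (total $2.25, still need 0.0 mg).
Filling from the cheapest source first is optimal under one linear minimum: $2.25.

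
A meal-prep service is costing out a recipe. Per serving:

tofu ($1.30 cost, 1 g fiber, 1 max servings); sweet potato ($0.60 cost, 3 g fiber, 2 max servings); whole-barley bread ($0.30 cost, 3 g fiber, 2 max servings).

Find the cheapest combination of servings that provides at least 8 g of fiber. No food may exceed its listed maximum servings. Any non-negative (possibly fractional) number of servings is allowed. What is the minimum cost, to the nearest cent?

Cost per g of fiber: whole-barley bread $0.1000, sweet potato $0.2000, tofu $1.3000.
Take 2 servings of whole-barley bread: +6.0 g fiber for $0.60 (total $0.60, still need 2.0 g).
Take 0.6667 servings of sweet potato: +2.0 g fiber for $0.40 (total $1.00, still need 0.0 g).
Greedy by cheapest-per-g is optimal for a single linear constraint, so the minimum cost is $1.00.

$1.00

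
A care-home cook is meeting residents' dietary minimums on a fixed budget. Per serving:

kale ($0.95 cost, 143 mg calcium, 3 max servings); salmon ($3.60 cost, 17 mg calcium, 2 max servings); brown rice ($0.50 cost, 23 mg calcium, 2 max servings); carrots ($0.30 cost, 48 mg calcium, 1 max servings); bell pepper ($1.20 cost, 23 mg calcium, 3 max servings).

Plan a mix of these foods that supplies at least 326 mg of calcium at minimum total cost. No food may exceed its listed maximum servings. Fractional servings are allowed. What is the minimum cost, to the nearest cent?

Cost per mg of calcium: carrots $0.0063, kale $0.0066, brown rice $0.0217, bell pepper $0.0522, salmon $0.2118.
Take 1 serving of carrots: +48.0 mg calcium for $0.30 (total $0.30, still need 278.0 mg).
Take 1.944 servings of kale: +278.0 mg calcium for $1.85 (total $2.15, still need 0.0 mg).
Filling from the cheapest source first is optimal under one linear minimum: $2.15.

$2.15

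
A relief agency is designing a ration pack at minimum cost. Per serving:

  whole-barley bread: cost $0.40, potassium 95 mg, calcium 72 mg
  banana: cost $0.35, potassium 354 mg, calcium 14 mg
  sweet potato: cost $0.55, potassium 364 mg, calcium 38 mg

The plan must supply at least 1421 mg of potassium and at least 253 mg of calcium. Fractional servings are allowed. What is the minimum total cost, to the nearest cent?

whole-barley bread only: max(1421/95, 253/72) = 14.96 servings → $5.98.
banana only: max(1421/354, 253/14) = 18.07 servings → $6.33.
sweet potato only: max(1421/364, 253/38) = 6.658 servings → $3.66.
whole-barley bread + banana with both tight: 2.884 servings and 3.24 servings → $2.29.
whole-barley bread + sweet potato with both tight: 1.686 servings and 3.464 servings → $2.58.
banana + sweet potato: intersection lies outside the first quadrant.
The minimum over all feasible corners is $2.29.

$2.29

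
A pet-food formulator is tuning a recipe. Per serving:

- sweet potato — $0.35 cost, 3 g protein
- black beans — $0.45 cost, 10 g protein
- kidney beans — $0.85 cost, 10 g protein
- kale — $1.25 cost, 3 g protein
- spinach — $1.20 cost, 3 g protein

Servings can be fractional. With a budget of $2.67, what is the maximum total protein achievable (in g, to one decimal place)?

59.3 g

Protein per dollar: black beans 22.22, kidney beans 11.76, sweet potato 8.571, spinach 2.5, kale 2.4.
With no serving limits, spend the whole cost allowance on black beans: $2.67 / $0.45 × 10 g = 59.3 g.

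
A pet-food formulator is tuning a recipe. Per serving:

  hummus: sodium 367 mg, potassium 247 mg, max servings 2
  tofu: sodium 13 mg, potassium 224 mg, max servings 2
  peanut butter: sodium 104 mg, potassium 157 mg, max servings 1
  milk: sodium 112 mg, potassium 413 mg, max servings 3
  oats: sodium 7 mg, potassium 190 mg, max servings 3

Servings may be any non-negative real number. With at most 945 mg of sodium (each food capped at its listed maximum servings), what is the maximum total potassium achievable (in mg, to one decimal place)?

2722.2 mg

Potassium per mg sodium: oats 27.14, tofu 17.23, milk 3.688, peanut butter 1.51, hummus 0.673.
Take 3 servings of oats: uses 21 mg sodium, +570.0 mg potassium (running total 570.0 mg).
Take 2 servings of tofu: uses 26 mg sodium, +448.0 mg potassium (running total 1018.0 mg).
Take 3 servings of milk: uses 336 mg sodium, +1239.0 mg potassium (running total 2257.0 mg).
Take 1 serving of peanut butter: uses 104 mg sodium, +157.0 mg potassium (running total 2414.0 mg).
Take 1.248 servings of hummus: uses 458 mg sodium, +308.2 mg potassium (running total 2722.2 mg).
Filling greedily by potassium-per-mg sodium is optimal for one linear limit, giving 2722.2 mg.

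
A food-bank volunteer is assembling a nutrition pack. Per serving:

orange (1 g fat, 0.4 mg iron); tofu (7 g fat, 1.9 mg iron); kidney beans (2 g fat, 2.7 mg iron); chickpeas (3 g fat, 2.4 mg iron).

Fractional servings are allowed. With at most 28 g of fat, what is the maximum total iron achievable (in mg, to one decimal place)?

Iron per g fat: kidney beans 1.35, chickpeas 0.8, orange 0.4, tofu 0.2714.
With no serving limits, spend the whole fat allowance on kidney beans: 28 g / 2 g × 2.7 mg = 37.8 mg.

37.8 mg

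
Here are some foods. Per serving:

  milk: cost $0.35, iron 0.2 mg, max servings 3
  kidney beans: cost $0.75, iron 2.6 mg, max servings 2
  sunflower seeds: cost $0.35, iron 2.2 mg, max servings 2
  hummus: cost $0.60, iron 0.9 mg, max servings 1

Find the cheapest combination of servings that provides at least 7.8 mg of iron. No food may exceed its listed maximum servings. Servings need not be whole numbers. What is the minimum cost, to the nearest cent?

Cost per mg of iron: sunflower seeds $0.1591, kidney beans $0.2885, hummus $0.6667, milk $1.7500.
Take 2 servings of sunflower seeds: +4.4 mg iron for $0.70 (total $0.70, still need 3.4 mg).
Take 1.308 servings of kidney beans: +3.4 mg iron for $0.98 (total $1.68, still need 0.0 mg).
Filling from the cheapest source first is optimal under one linear minimum: $1.68.

$1.68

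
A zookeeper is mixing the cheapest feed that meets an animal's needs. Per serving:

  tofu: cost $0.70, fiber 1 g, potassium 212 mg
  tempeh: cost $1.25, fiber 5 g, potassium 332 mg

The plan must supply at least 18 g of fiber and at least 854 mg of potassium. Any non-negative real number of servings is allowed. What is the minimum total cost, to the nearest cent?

$4.50

For a min-cost LP with two ≥-constraints, a basic feasible solution has at most two positive variables.
tofu only: max(18/1, 854/212) = 18 servings → $12.60.
tempeh only: max(18/5, 854/332) = 3.6 servings → $4.50.
tofu + tempeh with both targets exact would need a negative amount; discard.
So the least-cost plan costs $4.50.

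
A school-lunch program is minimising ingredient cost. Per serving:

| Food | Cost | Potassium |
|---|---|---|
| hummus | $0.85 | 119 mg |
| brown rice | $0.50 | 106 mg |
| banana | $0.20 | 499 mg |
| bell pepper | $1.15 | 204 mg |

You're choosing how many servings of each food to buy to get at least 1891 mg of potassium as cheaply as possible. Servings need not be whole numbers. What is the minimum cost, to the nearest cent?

Cost per mg of potassium: banana $0.0004, brown rice $0.0047, bell pepper $0.0056, hummus $0.0071.
With no serving limits, use only banana: 1891 mg / 499 mg = 3.79 servings × $0.20 = $0.76.

$0.76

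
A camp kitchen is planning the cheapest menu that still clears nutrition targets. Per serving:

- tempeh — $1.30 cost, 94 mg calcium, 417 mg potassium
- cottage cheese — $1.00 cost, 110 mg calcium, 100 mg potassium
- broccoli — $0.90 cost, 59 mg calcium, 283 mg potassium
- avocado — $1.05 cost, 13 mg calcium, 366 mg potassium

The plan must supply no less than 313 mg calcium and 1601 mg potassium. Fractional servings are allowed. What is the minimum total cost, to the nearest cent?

A basic optimal solution has at most two foods positive. Try each food alone and each pair with both targets met exactly.
tempeh only: max(313/94, 1601/417) = 3.839 servings → $4.99.
cottage cheese only: max(313/110, 1601/100) = 16.01 servings → $16.01.
broccoli only: max(313/59, 1601/283) = 5.657 servings → $5.09.
avocado only: max(313/13, 1601/366) = 24.08 servings → $25.28.
tempeh + cottage cheese: intersection lies outside the first quadrant.
tempeh + broccoli with both targets exact would need a negative amount; discard.
tempeh + avocado with both tight: 3.234 servings and 0.6891 servings → $4.93.
cottage cheese + broccoli: the both-tight solution has a negative serving — not a feasible corner.
cottage cheese + avocado with both tight: 2.406 servings and 3.717 servings → $6.31.
broccoli + avocado with both tight: 5.233 servings and 0.3282 servings → $5.05.
So the least-cost plan costs $4.93.

$4.93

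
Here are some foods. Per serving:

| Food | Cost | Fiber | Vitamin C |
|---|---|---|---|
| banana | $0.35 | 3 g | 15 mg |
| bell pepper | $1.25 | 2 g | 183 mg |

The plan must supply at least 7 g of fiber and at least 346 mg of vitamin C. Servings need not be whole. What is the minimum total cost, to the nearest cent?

$2.64

banana only: max(7/3, 346/15) = 23.07 servings → $8.07.
bell pepper only: max(7/2, 346/183) = 3.5 servings → $4.38.
banana + bell pepper with both tight: 1.135 servings and 1.798 servings → $2.64.
Cheapest feasible corner: $2.64.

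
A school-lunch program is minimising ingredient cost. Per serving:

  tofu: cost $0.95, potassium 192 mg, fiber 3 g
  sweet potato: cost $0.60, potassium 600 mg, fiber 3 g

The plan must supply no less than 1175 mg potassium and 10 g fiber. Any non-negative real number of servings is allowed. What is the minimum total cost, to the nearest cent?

tofu only: max(1175/192, 10/3) = 6.12 servings → $5.81.
sweet potato only: max(1175/600, 10/3) = 3.333 servings → $2.00.
tofu + sweet potato with both tight: 2.022 servings and 1.311 servings → $2.71.
So the least-cost plan costs $2.00.

$2.00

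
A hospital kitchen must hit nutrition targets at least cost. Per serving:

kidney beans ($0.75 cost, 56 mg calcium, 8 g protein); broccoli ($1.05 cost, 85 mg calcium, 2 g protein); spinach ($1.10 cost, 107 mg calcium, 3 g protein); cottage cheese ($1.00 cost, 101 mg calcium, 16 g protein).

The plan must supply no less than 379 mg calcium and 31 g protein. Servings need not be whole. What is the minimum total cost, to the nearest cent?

$3.75

A basic optimal solution has at most two foods positive. Try each food alone and each pair with both targets met exactly.
kidney beans only: max(379/56, 31/8) = 6.768 servings → $5.08.
broccoli only: max(379/85, 31/2) = 15.5 servings → $16.27.
spinach only: max(379/107, 31/3) = 10.33 servings → $11.37.
cottage cheese only: max(379/101, 31/16) = 3.752 servings → $3.75.
kidney beans + broccoli with both tight: 3.305 servings and 2.282 servings → $4.87.
kidney beans + spinach with both tight: 3.169 servings and 1.884 servings → $4.45.
kidney beans + cottage cheese with both targets exact would need a negative amount; discard.
broccoli + spinach: the both-tight solution has a negative serving — not a feasible corner.
broccoli + cottage cheese with both tight: 2.533 servings and 1.621 servings → $4.28.
spinach + cottage cheese with both tight: 2.082 servings and 1.547 servings → $3.84.
Cheapest feasible corner: $3.75.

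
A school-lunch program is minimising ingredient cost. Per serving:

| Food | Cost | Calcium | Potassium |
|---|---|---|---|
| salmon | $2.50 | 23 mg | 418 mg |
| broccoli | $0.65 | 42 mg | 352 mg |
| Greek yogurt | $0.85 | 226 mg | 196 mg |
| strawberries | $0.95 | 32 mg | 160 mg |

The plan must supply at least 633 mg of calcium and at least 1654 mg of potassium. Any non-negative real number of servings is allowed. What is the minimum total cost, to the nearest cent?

$4.10

Two binding constraints pin down two serving amounts, so the optimal mix uses at most two foods. The candidates are each food alone (scaled to the tighter of calcium/potassium) and each pair with both constraints tight.
salmon only: max(633/23, 1654/418) = 27.52 servings → $68.80.
broccoli only: max(633/42, 1654/352) = 15.07 servings → $9.80.
Greek yogurt only: max(633/226, 1654/196) = 8.439 servings → $7.17.
strawberries only: max(633/32, 1654/160) = 19.78 servings → $18.79.
salmon + broccoli: the both-tight solution has a negative serving — not a feasible corner.
salmon + Greek yogurt with both tight: 2.776 servings and 2.518 servings → $9.08.
salmon + strawberries with both targets exact would need a negative amount; discard.
broccoli + Greek yogurt with both tight: 3.502 servings and 2.15 servings → $4.10.
broccoli + strawberries with both targets exact would need a negative amount; discard.
Greek yogurt + strawberries with both tight: 1.618 servings and 8.356 servings → $9.31.
The minimum over all feasible corners is $4.10.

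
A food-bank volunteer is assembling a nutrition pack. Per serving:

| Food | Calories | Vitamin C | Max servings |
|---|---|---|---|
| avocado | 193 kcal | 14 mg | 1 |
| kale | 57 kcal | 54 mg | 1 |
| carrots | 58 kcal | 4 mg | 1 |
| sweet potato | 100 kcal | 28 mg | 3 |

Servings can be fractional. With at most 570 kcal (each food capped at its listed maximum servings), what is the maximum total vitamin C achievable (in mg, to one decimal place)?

153.4 mg

Vitamin C per kcal: kale 0.9474, sweet potato 0.28, avocado 0.07254, carrots 0.06897.
Take 1 serving of kale: uses 57 kcal, +54.0 mg vitamin C (running total 54.0 mg).
Take 3 servings of sweet potato: uses 300 kcal, +84.0 mg vitamin C (running total 138.0 mg).
Take 1 serving of avocado: uses 193 kcal, +14.0 mg vitamin C (running total 152.0 mg).
Take 0.3448 servings of carrots: uses 20 kcal, +1.4 mg vitamin C (running total 153.4 mg).
Greedy by best ratio exhausts the calories allowance optimally: 153.4 mg.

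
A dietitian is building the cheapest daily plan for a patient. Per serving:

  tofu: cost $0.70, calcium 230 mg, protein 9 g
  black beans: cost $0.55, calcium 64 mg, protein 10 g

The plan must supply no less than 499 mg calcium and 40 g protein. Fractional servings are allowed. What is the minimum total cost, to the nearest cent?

$2.49

tofu only: max(499/230, 40/9) = 4.444 servings → $3.11.
black beans only: max(499/64, 40/10) = 7.797 servings → $4.29.
tofu + black beans with both tight: 1.41 servings and 2.731 servings → $2.49.
Cheapest feasible corner: $2.49.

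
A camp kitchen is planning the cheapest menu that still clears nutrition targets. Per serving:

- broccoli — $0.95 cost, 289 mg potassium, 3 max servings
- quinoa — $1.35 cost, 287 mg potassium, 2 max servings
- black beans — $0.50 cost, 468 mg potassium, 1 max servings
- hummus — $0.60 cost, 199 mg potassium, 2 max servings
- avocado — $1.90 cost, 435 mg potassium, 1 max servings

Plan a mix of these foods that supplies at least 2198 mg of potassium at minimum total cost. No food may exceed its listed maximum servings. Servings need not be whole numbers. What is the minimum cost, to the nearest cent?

Cost per mg of potassium: black beans $0.0011, hummus $0.0030, broccoli $0.0033, avocado $0.0044, quinoa $0.0047.
Take 1 serving of black beans: +468.0 mg potassium for $0.50 (total $0.50, still need 1730.0 mg).
Take 2 servings of hummus: +398.0 mg potassium for $1.20 (total $1.70, still need 1332.0 mg).
Take 3 servings of broccoli: +867.0 mg potassium for $2.85 (total $4.55, still need 465.0 mg).
Take 1 serving of avocado: +435.0 mg potassium for $1.90 (total $6.45, still need 30.0 mg).
Take 0.1045 servings of quinoa: +30.0 mg potassium for $0.14 (total $6.59, still need 0.0 mg).
Filling from the cheapest source first is optimal under one linear minimum: $6.59.

$6.59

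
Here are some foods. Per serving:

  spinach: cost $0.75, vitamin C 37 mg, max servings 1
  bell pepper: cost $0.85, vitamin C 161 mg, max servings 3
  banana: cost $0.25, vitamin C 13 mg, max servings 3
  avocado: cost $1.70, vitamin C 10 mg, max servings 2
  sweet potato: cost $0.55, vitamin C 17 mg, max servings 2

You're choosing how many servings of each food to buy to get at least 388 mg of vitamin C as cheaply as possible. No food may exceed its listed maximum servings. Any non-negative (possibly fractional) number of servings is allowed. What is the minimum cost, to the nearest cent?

Cost per mg of vitamin C: bell pepper $0.0053, banana $0.0192, spinach $0.0203, sweet potato $0.0324, avocado $0.1700.
Take 2.41 servings of bell pepper: +388.0 mg vitamin C for $2.05 (total $2.05, still need 0.0 mg).
Filling from the cheapest source first is optimal under one linear minimum: $2.05.

$2.05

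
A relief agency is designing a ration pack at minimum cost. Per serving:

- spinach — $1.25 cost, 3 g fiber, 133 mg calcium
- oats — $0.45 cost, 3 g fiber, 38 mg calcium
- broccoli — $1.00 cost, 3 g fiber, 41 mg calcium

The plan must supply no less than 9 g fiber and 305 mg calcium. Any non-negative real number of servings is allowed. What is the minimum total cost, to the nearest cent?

Minimising a linear cost over {fiber ≥ 9, calcium ≥ 305, servings ≥ 0} — the optimum is at a vertex, using one or two foods.
spinach only: max(9/3, 305/133) = 3 servings → $3.75.
oats only: max(9/3, 305/38) = 8.026 servings → $3.61.
broccoli only: max(9/3, 305/41) = 7.439 servings → $7.44.
spinach + oats with both tight: 2.011 servings and 0.9895 servings → $2.96.
spinach + broccoli with both tight: 1.978 servings and 1.022 servings → $3.49.
oats + broccoli: the both-tight solution has a negative serving — not a feasible corner.
The minimum over all feasible corners is $2.96.

$2.96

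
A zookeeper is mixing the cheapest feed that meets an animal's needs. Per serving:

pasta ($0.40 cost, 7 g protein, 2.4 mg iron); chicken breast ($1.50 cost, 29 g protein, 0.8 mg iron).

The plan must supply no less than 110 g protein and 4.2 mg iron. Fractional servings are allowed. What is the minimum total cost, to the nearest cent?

The cheapest plan sits at a corner of the feasible region — with two constraints it uses at most two foods.
pasta only: max(110/7, 4.2/2.4) = 15.71 servings → $6.29.
chicken breast only: max(110/29, 4.2/0.8) = 5.25 servings → $7.88.
pasta + chicken breast with both tight: 0.5281 servings and 3.666 servings → $5.71.
Cheapest feasible corner: $5.71.

$5.71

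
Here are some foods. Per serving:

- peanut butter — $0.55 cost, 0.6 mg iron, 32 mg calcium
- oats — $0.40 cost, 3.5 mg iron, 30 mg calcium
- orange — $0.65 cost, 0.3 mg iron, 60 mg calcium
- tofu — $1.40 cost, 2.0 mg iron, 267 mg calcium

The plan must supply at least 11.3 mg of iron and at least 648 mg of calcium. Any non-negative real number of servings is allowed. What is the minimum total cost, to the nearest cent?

peanut butter only: max(11.3/0.6, 648/32) = 20.25 servings → $11.14.
oats only: max(11.3/3.5, 648/30) = 21.6 servings → $8.64.
orange only: max(11.3/0.3, 648/60) = 37.67 servings → $24.48.
tofu only: max(11.3/2.0, 648/267) = 5.65 servings → $7.91.
peanut butter + oats with both targets exact would need a negative amount; discard.
peanut butter + orange with both tight: 18.32 servings and 1.03 servings → $10.74.
peanut butter + tofu with both tight: 17.89 servings and 0.2827 servings → $10.24.
oats + orange with both tight: 2.406 servings and 9.597 servings → $7.20.
oats + tofu with both tight: 1.968 servings and 2.206 servings → $3.88.
orange + tofu with both targets exact would need a negative amount; discard.
Cheapest feasible corner: $3.88.

$3.88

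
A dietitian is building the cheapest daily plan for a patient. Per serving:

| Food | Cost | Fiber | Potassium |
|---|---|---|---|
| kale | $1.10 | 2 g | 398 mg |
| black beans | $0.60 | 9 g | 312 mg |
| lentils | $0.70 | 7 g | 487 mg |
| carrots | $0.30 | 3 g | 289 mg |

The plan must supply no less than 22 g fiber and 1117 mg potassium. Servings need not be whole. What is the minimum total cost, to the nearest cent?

$1.66

An LP optimum is at a vertex; with two nutrient constraints at most two foods are used. Check each candidate.
kale only: max(22/2, 1117/398) = 11 servings → $12.10.
black beans only: max(22/9, 1117/312) = 3.58 servings → $2.15.
lentils only: max(22/7, 1117/487) = 3.143 servings → $2.20.
carrots only: max(22/3, 1117/289) = 7.333 servings → $2.20.
kale + black beans with both tight: 1.078 servings and 2.205 servings → $2.51.
kale + lentils: intersection lies outside the first quadrant.
kale + carrots: the both-tight solution has a negative serving — not a feasible corner.
black beans + lentils with both tight: 1.317 servings and 1.45 servings → $1.81.
black beans + carrots with both tight: 1.806 servings and 1.915 servings → $1.66.
lentils + carrots with both targets exact would need a negative amount; discard.
So the least-cost plan costs $1.66.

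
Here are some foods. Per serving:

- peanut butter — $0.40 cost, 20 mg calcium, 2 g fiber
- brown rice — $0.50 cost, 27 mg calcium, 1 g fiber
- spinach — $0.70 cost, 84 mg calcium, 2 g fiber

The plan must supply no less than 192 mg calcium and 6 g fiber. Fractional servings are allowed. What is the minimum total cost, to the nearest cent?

$1.82

Two binding constraints pin down two serving amounts, so the optimal mix uses at most two foods. The candidates are each food alone (scaled to the tighter of calcium/fiber) and each pair with both constraints tight.
peanut butter only: max(192/20, 6/2) = 9.6 servings → $3.84.
brown rice only: max(192/27, 6/1) = 7.111 servings → $3.56.
spinach only: max(192/84, 6/2) = 3 servings → $2.10.
peanut butter + brown rice: intersection lies outside the first quadrant.
peanut butter + spinach with both tight: 0.9375 servings and 2.062 servings → $1.82.
brown rice + spinach with both tight: 4 servings and 1 serving → $2.70.
The minimum over all feasible corners is $1.82.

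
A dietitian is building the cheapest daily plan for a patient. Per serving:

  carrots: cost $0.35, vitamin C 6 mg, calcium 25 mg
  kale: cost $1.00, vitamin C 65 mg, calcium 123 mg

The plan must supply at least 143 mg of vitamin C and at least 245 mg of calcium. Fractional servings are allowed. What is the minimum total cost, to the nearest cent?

$2.20

The cheapest plan sits at a corner of the feasible region — with two constraints it uses at most two foods.
carrots only: max(143/6, 245/25) = 23.83 servings → $8.34.
kale only: max(143/65, 245/123) = 2.2 servings → $2.20.
carrots + kale: the both-tight solution has a negative serving — not a feasible corner.
Cheapest feasible corner: $2.20.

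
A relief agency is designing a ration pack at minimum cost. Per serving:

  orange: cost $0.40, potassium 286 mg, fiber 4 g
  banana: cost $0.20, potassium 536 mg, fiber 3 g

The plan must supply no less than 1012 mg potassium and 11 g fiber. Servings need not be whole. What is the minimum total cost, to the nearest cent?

The cheapest plan sits at a corner of the feasible region — with two constraints it uses at most two foods.
orange only: max(1012/286, 11/4) = 3.538 servings → $1.42.
banana only: max(1012/536, 11/3) = 3.667 servings → $0.73.
orange + banana with both tight: 2.224 servings and 0.7014 servings → $1.03.
Cheapest feasible corner: $0.73.

$0.73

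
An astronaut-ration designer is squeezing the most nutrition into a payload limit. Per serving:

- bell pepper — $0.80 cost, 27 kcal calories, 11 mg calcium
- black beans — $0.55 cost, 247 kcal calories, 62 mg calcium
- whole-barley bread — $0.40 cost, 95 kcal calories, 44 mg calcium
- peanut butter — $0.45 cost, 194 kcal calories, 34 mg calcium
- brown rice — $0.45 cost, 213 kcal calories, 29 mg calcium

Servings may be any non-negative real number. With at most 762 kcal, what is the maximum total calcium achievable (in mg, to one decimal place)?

Calcium per kcal: whole-barley bread 0.4632, bell pepper 0.4074, black beans 0.251, peanut butter 0.1753, brown rice 0.1362.
With no serving limits, spend the whole calories allowance on whole-barley bread: 762 kcal / 95 kcal × 44 mg = 352.9 mg.

352.9 mg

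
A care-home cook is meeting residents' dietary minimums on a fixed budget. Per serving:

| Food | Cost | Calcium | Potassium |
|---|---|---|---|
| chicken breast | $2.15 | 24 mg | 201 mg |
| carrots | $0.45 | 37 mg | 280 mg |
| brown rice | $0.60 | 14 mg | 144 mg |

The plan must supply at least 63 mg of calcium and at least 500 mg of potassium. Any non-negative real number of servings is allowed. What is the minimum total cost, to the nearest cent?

Compare the cost at each extreme point of the feasible region.
chicken breast only: max(63/24, 500/201) = 2.625 servings → $5.64.
carrots only: max(63/37, 500/280) = 1.786 servings → $0.80.
brown rice only: max(63/14, 500/144) = 4.5 servings → $2.70.
chicken breast + carrots with both tight: 1.199 servings and 0.9247 servings → $2.99.
chicken breast + brown rice: intersection lies outside the first quadrant.
carrots + brown rice with both tight: 1.472 servings and 0.6108 servings → $1.03.
The minimum over all feasible corners is $0.80.

$0.80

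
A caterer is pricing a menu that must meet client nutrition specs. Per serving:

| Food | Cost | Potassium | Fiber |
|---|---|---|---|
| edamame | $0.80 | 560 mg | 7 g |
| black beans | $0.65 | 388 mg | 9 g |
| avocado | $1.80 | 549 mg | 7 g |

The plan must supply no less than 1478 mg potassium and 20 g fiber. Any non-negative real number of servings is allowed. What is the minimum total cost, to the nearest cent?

$2.15

Compare the cost at each extreme point of the feasible region.
edamame only: max(1478/560, 20/7) = 2.857 servings → $2.29.
black beans only: max(1478/388, 20/9) = 3.809 servings → $2.48.
avocado only: max(1478/549, 20/7) = 2.857 servings → $5.14.
edamame + black beans with both tight: 2.385 servings and 0.3675 servings → $2.15.
edamame + avocado: the both-tight solution has a negative serving — not a feasible corner.
black beans + avocado with both tight: 0.2849 servings and 2.491 servings → $4.67.
The minimum over all feasible corners is $2.15.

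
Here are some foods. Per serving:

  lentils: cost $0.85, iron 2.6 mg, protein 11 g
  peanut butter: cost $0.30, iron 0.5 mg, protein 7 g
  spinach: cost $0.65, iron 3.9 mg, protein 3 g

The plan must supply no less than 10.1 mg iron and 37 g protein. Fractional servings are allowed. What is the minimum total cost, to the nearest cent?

An LP optimum is at a vertex; with two nutrient constraints at most two foods are used. Check each candidate.
lentils only: max(10.1/2.6, 37/11) = 3.885 servings → $3.30.
peanut butter only: max(10.1/0.5, 37/7) = 20.2 servings → $6.06.
spinach only: max(10.1/3.9, 37/3) = 12.33 servings → $8.02.
lentils + peanut butter: intersection lies outside the first quadrant.
lentils + spinach with both tight: 3.248 servings and 0.4245 servings → $3.04.
peanut butter + spinach with both tight: 4.419 servings and 2.023 servings → $2.64.
The minimum over all feasible corners is $2.64.

$2.64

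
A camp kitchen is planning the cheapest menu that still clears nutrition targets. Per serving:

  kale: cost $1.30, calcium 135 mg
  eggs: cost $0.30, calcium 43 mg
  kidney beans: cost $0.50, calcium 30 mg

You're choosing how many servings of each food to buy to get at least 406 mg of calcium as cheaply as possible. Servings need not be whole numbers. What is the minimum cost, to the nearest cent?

$2.83

Cost per mg of calcium: eggs $0.0070, kale $0.0096, kidney beans $0.0167.
With no serving limits, use only eggs: 406 mg / 43 mg = 9.442 servings × $0.30 = $2.83.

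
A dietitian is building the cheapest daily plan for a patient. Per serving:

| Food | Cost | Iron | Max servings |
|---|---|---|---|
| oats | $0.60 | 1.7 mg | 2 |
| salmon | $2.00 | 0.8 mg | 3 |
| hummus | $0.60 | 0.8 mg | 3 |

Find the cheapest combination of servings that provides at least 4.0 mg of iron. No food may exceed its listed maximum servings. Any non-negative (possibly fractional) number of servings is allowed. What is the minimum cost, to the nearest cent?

Cost per mg of iron: oats $0.3529, hummus $0.7500, salmon $2.5000.
Take 2 servings of oats: +3.4 mg iron for $1.20 (total $1.20, still need 0.6 mg).
Take 0.75 servings of hummus: +0.6 mg iron for $0.45 (total $1.65, still need 0.0 mg).
Filling from the cheapest source first is optimal under one linear minimum: $1.65.

$1.65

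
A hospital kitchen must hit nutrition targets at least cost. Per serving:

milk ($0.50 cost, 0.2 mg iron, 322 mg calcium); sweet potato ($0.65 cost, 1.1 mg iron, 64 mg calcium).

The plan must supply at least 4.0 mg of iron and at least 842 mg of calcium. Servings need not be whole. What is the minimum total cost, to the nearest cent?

$3.11

Check every corner: each single food scaled to meet both minima, and each pair solved so both constraints bind.
milk only: max(4.0/0.2, 842/322) = 20 servings → $10.00.
sweet potato only: max(4.0/1.1, 842/64) = 13.16 servings → $8.55.
milk + sweet potato with both tight: 1.963 servings and 3.279 servings → $3.11.
Cheapest feasible corner: $3.11.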